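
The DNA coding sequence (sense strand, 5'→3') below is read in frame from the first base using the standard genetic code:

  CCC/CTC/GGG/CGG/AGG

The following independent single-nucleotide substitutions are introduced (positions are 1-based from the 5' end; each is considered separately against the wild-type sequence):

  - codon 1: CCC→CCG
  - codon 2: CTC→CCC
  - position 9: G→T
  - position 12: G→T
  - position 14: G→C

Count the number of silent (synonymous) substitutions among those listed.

Codon 1: CCC (Pro) → CCG (Pro) — synonymous.
Codon 2: CTC (Leu) → CCC (Pro) — missense.
Codon 3: GGG (Gly) → GGT (Gly) — synonymous.
Codon 4: CGG (Arg) → CGT (Arg) — synonymous.
Codon 5: AGG (Arg) → ACG (Thr) — missense.
Synonymous: 3 of 5.

3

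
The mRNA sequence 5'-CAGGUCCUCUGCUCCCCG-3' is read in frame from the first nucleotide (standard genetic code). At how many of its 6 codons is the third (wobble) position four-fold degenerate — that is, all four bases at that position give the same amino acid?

4

Codon 1 CAG (Gln): third position 2-fold.
Codon 2 GUC (Val): third position 4-fold.
Codon 3 CUC (Leu): third position 4-fold.
Codon 4 UGC (Cys): third position 2-fold.
Codon 5 UCC (Ser): third position 4-fold.
Codon 6 CCG (Pro): third position 4-fold.
Four-fold degenerate third positions: 4.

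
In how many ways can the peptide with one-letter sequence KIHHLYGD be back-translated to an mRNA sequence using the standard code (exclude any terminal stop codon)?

Lys: 2 codons.
Ile: 3 codons.
His: 2 codons.
His: 2 codons.
Leu: 6 codons.
Tyr: 2 codons.
Gly: 4 codons.
Asp: 2 codons.
2 × 3 × 2 × 2 × 6 × 2 × 4 × 2 = 2304.

2304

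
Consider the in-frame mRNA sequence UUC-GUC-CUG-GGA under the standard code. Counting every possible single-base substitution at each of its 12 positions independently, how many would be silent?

11

Codon 1 (UUC, Phe): 1 synonymous substitution.
Codon 2 (GUC, Val): 3 synonymous substitutions.
Codon 3 (CUG, Leu): 4 synonymous substitutions.
Codon 4 (GGA, Gly): 3 synonymous substitutions.
Total: 1 + 3 + 4 + 3 = 11.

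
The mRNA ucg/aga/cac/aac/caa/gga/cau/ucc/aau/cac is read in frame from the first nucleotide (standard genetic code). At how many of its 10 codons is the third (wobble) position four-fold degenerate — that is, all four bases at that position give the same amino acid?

3

Codon 1 UCG (Ser): third position 4-fold.
Codon 2 AGA (Arg): third position 2-fold.
Codon 3 CAC (His): third position 2-fold.
Codon 4 AAC (Asn): third position 2-fold.
Codon 5 CAA (Gln): third position 2-fold.
Codon 6 GGA (Gly): third position 4-fold.
Codon 7 CAU (His): third position 2-fold.
Codon 8 UCC (Ser): third position 4-fold.
Codon 9 AAU (Asn): third position 2-fold.
Codon 10 CAC (His): third position 2-fold.
Four-fold degenerate third positions: 3.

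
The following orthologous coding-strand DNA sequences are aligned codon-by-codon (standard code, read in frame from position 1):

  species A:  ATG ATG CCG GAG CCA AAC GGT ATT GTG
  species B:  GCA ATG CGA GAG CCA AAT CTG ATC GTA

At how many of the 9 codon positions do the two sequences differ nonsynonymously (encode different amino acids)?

Codon 1: ATG Met / GCA Ala — nonsynonymous.
Codon 2: ATG Met / ATG Met — identical.
Codon 3: CCG Pro / CGA Arg — nonsynonymous.
Codon 4: GAG Glu / GAG Glu — identical.
Codon 5: CCA Pro / CCA Pro — identical.
Codon 6: AAC Asn / AAT Asn — synonymous.
Codon 7: GGT Gly / CTG Leu — nonsynonymous.
Codon 8: ATT Ile / ATC Ile — synonymous.
Codon 9: GTG Val / GTA Val — synonymous.
Nonsynonymous differences: 3.

3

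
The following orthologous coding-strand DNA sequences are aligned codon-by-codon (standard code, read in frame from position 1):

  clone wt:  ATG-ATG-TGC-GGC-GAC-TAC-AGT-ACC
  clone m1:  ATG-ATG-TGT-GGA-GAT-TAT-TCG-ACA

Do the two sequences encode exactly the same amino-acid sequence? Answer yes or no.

yes

Codon 1: ATG Met / ATG Met — identical.
Codon 2: ATG Met / ATG Met — identical.
Codon 3: TGC Cys / TGT Cys — synonymous.
Codon 4: GGC Gly / GGA Gly — synonymous.
Codon 5: GAC Asp / GAT Asp — synonymous.
Codon 6: TAC Tyr / TAT Tyr — synonymous.
Codon 7: AGT Ser / TCG Ser — synonymous.
Codon 8: ACC Thr / ACA Thr — synonymous.
Nonsynonymous differences: 0 → same protein.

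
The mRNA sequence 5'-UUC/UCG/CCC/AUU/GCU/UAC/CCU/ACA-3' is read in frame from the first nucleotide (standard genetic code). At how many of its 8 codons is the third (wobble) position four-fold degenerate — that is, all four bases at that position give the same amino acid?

5

Codon 1 UUC (Phe): third position 2-fold.
Codon 2 UCG (Ser): third position 4-fold.
Codon 3 CCC (Pro): third position 4-fold.
Codon 4 AUU (Ile): third position 3-fold.
Codon 5 GCU (Ala): third position 4-fold.
Codon 6 UAC (Tyr): third position 2-fold.
Codon 7 CCU (Pro): third position 4-fold.
Codon 8 ACA (Thr): third position 4-fold.
Four-fold degenerate third positions: 5.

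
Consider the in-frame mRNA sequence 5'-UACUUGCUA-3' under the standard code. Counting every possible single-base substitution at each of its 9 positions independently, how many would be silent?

Codon 1 (UAC, Tyr): 1 synonymous substitution.
Codon 2 (UUG, Leu): 2 synonymous substitutions.
Codon 3 (CUA, Leu): 4 synonymous substitutions.
Total: 1 + 2 + 4 = 7.

7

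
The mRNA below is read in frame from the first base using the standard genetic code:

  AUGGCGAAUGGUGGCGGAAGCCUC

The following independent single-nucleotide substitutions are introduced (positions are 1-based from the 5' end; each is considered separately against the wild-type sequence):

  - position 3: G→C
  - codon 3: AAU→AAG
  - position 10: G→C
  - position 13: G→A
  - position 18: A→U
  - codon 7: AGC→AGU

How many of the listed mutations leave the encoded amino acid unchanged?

2

Codon 1: AUG (Met) → AUC (Ile) — missense.
Codon 3: AAU (Asn) → AAG (Lys) — missense.
Codon 4: GGU (Gly) → CGU (Arg) — missense.
Codon 5: GGC (Gly) → AGC (Ser) — missense.
Codon 6: GGA (Gly) → GGU (Gly) — synonymous.
Codon 7: AGC (Ser) → AGU (Ser) — synonymous.
Synonymous: 2 of 6.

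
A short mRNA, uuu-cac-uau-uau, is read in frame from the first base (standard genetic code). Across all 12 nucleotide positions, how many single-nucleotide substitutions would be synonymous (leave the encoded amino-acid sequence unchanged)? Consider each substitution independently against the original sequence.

4

Codon 1 (UUU, Phe): 1 synonymous substitution.
Codon 2 (CAC, His): 1 synonymous substitution.
Codon 3 (UAU, Tyr): 1 synonymous substitution.
Codon 4 (UAU, Tyr): 1 synonymous substitution.
Total: 1 + 1 + 1 + 1 = 4.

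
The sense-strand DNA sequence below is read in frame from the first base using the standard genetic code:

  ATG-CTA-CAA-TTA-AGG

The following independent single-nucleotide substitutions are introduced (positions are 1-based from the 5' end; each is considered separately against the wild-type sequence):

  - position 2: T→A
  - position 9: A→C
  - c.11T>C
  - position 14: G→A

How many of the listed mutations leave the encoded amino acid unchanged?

Codon 1: ATG (Met) → AAG (Lys) — missense.
Codon 3: CAA (Gln) → CAC (His) — missense.
Codon 4: TTA (Leu) → TCA (Ser) — missense.
Codon 5: AGG (Arg) → AAG (Lys) — missense.
Synonymous: 0 of 4.

0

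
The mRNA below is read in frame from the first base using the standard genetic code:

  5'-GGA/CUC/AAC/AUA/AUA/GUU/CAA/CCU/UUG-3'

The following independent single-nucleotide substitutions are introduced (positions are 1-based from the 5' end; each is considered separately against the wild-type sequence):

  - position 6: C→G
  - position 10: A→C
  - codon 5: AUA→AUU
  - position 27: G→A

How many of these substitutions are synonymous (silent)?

3

Codon 2: CUC (Leu) → CUG (Leu) — synonymous.
Codon 4: AUA (Ile) → CUA (Leu) — missense.
Codon 5: AUA (Ile) → AUU (Ile) — synonymous.
Codon 9: UUG (Leu) → UUA (Leu) — synonymous.
Synonymous: 3 of 4.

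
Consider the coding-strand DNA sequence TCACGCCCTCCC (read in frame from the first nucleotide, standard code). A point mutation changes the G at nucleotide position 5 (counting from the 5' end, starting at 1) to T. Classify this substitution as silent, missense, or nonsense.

missense

Position 5 falls in codon 2: CGC → Arg.
After the substitution the codon is CTC → Leu.
Arg ≠ Leu, so this is a missense mutation.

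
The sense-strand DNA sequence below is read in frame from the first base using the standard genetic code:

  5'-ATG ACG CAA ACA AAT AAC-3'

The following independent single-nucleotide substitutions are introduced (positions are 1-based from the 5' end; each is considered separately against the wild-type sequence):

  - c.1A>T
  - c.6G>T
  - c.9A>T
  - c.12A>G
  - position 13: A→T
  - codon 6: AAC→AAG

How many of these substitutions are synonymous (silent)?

Codon 1: ATG (Met) → TTG (Leu) — missense.
Codon 2: ACG (Thr) → ACT (Thr) — synonymous.
Codon 3: CAA (Gln) → CAT (His) — missense.
Codon 4: ACA (Thr) → ACG (Thr) — synonymous.
Codon 5: AAT (Asn) → TAT (Tyr) — missense.
Codon 6: AAC (Asn) → AAG (Lys) — missense.
Synonymous: 2 of 6.

2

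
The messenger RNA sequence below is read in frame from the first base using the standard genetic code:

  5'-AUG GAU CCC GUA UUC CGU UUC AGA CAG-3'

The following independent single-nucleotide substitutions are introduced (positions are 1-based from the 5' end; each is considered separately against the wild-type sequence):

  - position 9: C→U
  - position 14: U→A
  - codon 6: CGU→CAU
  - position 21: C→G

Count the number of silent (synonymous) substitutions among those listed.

1

Codon 3: CCC (Pro) → CCU (Pro) — synonymous.
Codon 5: UUC (Phe) → UAC (Tyr) — missense.
Codon 6: CGU (Arg) → CAU (His) — missense.
Codon 7: UUC (Phe) → UUG (Leu) — missense.
Synonymous: 1 of 4.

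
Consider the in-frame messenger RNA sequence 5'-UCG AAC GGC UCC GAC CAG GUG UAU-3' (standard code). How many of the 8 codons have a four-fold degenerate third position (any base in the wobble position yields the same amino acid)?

Codon 1 UCG (Ser): third position 4-fold.
Codon 2 AAC (Asn): third position 2-fold.
Codon 3 GGC (Gly): third position 4-fold.
Codon 4 UCC (Ser): third position 4-fold.
Codon 5 GAC (Asp): third position 2-fold.
Codon 6 CAG (Gln): third position 2-fold.
Codon 7 GUG (Val): third position 4-fold.
Codon 8 UAU (Tyr): third position 2-fold.
Four-fold degenerate third positions: 4.

4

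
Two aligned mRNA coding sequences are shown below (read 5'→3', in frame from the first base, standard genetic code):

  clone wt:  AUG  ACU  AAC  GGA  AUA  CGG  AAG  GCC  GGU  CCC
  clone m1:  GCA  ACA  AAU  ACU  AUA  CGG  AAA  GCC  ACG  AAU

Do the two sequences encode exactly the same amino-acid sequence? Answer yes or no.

no

Codon 1: AUG Met / GCA Ala — nonsynonymous.
Codon 2: ACU Thr / ACA Thr — synonymous.
Codon 3: AAC Asn / AAU Asn — synonymous.
Codon 4: GGA Gly / ACU Thr — nonsynonymous.
Codon 5: AUA Ile / AUA Ile — identical.
Codon 6: CGG Arg / CGG Arg — identical.
Codon 7: AAG Lys / AAA Lys — synonymous.
Codon 8: GCC Ala / GCC Ala — identical.
Codon 9: GGU Gly / ACG Thr — nonsynonymous.
Codon 10: CCC Pro / AAU Asn — nonsynonymous.
Nonsynonymous differences: 4 → different protein.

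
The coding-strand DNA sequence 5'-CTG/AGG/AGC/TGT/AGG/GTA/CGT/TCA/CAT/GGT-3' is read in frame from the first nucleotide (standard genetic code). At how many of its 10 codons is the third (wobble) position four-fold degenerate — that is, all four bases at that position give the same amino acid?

Codon 1 CTG (Leu): third position 4-fold.
Codon 2 AGG (Arg): third position 2-fold.
Codon 3 AGC (Ser): third position 2-fold.
Codon 4 TGT (Cys): third position 2-fold.
Codon 5 AGG (Arg): third position 2-fold.
Codon 6 GTA (Val): third position 4-fold.
Codon 7 CGT (Arg): third position 4-fold.
Codon 8 TCA (Ser): third position 4-fold.
Codon 9 CAT (His): third position 2-fold.
Codon 10 GGT (Gly): third position 4-fold.
Four-fold degenerate third positions: 5.

5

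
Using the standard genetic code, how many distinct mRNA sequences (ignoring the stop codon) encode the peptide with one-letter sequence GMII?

Gly: 4 codons.
Met: 1 codon.
Ile: 3 codons.
Ile: 3 codons.
4 × 1 × 3 × 3 = 36.

36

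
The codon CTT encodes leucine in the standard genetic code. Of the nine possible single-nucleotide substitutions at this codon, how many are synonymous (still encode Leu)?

3

Position 1: none → 0 synonymous.
Position 2: none → 0 synonymous.
Position 3: CTC, CTA, CTG → 3 synonymous.
Total: 0 + 0 + 3 = 3.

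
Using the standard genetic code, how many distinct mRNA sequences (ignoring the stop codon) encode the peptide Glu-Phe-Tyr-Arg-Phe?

96

Glu: 2 codons.
Phe: 2 codons.
Tyr: 2 codons.
Arg: 6 codons.
Phe: 2 codons.
2 × 2 × 2 × 6 × 2 = 96.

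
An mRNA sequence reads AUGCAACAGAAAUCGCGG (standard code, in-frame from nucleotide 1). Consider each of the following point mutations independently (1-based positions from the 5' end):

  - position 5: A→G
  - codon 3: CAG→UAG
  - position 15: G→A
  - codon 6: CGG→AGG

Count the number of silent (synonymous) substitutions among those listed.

2

Codon 2: CAA (Gln) → CGA (Arg) — missense.
Codon 3: CAG (Gln) → UAG (Stop) — nonsense.
Codon 5: UCG (Ser) → UCA (Ser) — synonymous.
Codon 6: CGG (Arg) → AGG (Arg) — synonymous.
Synonymous: 2 of 4.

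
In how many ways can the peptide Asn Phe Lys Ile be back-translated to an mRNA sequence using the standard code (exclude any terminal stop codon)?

24

Asn: 2 codons.
Phe: 2 codons.
Lys: 2 codons.
Ile: 3 codons.
2 × 2 × 2 × 3 = 24.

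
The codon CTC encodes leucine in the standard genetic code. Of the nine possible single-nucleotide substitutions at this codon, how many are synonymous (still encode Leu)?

Position 1: none → 0 synonymous.
Position 2: none → 0 synonymous.
Position 3: CTT, CTA, CTG → 3 synonymous.
Total: 0 + 0 + 3 = 3.

3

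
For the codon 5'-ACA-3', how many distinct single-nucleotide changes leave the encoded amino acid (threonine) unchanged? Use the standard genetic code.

3

Position 1: none → 0 synonymous.
Position 2: none → 0 synonymous.
Position 3: ACU, ACC, ACG → 3 synonymous.
Total: 0 + 0 + 3 = 3.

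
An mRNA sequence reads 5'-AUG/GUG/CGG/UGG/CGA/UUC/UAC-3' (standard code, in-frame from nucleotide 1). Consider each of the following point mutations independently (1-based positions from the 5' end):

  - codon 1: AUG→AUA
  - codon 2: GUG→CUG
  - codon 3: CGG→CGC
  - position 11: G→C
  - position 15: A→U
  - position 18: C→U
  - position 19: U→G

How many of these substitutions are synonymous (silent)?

Codon 1: AUG (Met) → AUA (Ile) — missense.
Codon 2: GUG (Val) → CUG (Leu) — missense.
Codon 3: CGG (Arg) → CGC (Arg) — synonymous.
Codon 4: UGG (Trp) → UCG (Ser) — missense.
Codon 5: CGA (Arg) → CGU (Arg) — synonymous.
Codon 6: UUC (Phe) → UUU (Phe) — synonymous.
Codon 7: UAC (Tyr) → GAC (Asp) — missense.
Synonymous: 3 of 7.

3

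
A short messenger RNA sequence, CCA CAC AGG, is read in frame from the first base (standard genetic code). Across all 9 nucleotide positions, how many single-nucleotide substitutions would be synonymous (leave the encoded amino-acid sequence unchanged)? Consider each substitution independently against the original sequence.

6

Codon 1 (CCA, Pro): 3 synonymous substitutions.
Codon 2 (CAC, His): 1 synonymous substitution.
Codon 3 (AGG, Arg): 2 synonymous substitutions.
Total: 3 + 1 + 2 = 6.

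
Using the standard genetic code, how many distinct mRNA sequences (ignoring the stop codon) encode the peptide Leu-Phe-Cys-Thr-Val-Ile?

Leu: 6 codons.
Phe: 2 codons.
Cys: 2 codons.
Thr: 4 codons.
Val: 4 codons.
Ile: 3 codons.
6 × 2 × 2 × 4 × 4 × 3 = 1152.

1152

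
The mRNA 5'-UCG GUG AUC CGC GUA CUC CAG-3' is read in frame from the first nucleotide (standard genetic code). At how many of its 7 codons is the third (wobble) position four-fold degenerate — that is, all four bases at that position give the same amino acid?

5

Codon 1 UCG (Ser): third position 4-fold.
Codon 2 GUG (Val): third position 4-fold.
Codon 3 AUC (Ile): third position 3-fold.
Codon 4 CGC (Arg): third position 4-fold.
Codon 5 GUA (Val): third position 4-fold.
Codon 6 CUC (Leu): third position 4-fold.
Codon 7 CAG (Gln): third position 2-fold.
Four-fold degenerate third positions: 5.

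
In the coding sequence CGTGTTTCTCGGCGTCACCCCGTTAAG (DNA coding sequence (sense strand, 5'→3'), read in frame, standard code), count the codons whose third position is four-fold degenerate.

Codon 1 CGT (Arg): third position 4-fold.
Codon 2 GTT (Val): third position 4-fold.
Codon 3 TCT (Ser): third position 4-fold.
Codon 4 CGG (Arg): third position 4-fold.
Codon 5 CGT (Arg): third position 4-fold.
Codon 6 CAC (His): third position 2-fold.
Codon 7 CCC (Pro): third position 4-fold.
Codon 8 GTT (Val): third position 4-fold.
Codon 9 AAG (Lys): third position 2-fold.
Four-fold degenerate third positions: 7.

7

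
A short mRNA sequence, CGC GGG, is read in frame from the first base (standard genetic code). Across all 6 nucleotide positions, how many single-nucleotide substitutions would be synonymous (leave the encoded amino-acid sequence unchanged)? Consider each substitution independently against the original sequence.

6

Codon 1 (CGC, Arg): 3 synonymous substitutions.
Codon 2 (GGG, Gly): 3 synonymous substitutions.
Total: 3 + 3 = 6.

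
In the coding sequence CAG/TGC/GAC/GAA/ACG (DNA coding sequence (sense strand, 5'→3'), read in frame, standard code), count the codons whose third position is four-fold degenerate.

1

Codon 1 CAG (Gln): third position 2-fold.
Codon 2 TGC (Cys): third position 2-fold.
Codon 3 GAC (Asp): third position 2-fold.
Codon 4 GAA (Glu): third position 2-fold.
Codon 5 ACG (Thr): third position 4-fold.
Four-fold degenerate third positions: 1.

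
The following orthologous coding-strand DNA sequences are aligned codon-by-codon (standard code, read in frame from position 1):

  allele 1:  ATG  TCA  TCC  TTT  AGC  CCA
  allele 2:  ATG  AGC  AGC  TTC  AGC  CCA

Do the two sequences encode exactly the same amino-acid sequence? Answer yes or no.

Codon 1: ATG Met / ATG Met — identical.
Codon 2: TCA Ser / AGC Ser — synonymous.
Codon 3: TCC Ser / AGC Ser — synonymous.
Codon 4: TTT Phe / TTC Phe — synonymous.
Codon 5: AGC Ser / AGC Ser — identical.
Codon 6: CCA Pro / CCA Pro — identical.
Nonsynonymous differences: 0 → same protein.

yes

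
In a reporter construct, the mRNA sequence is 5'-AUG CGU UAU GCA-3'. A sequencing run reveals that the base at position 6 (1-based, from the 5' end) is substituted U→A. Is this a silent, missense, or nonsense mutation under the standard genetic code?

silent

Position 6 falls in codon 2: CGU → Arg.
After the substitution the codon is CGA → Arg.
Both encode Arg, so the change is synonymous.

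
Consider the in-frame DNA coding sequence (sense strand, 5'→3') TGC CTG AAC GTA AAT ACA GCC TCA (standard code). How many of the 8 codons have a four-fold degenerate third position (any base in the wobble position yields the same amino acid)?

Codon 1 TGC (Cys): third position 2-fold.
Codon 2 CTG (Leu): third position 4-fold.
Codon 3 AAC (Asn): third position 2-fold.
Codon 4 GTA (Val): third position 4-fold.
Codon 5 AAT (Asn): third position 2-fold.
Codon 6 ACA (Thr): third position 4-fold.
Codon 7 GCC (Ala): third position 4-fold.
Codon 8 TCA (Ser): third position 4-fold.
Four-fold degenerate third positions: 5.

5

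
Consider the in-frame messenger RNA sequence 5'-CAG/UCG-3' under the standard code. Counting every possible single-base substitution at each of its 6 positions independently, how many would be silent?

Codon 1 (CAG, Gln): 1 synonymous substitution.
Codon 2 (UCG, Ser): 3 synonymous substitutions.
Total: 1 + 3 = 4.

4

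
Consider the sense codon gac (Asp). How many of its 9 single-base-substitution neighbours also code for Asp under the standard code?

1

Position 1: none → 0 synonymous.
Position 2: none → 0 synonymous.
Position 3: GAT → 1 synonymous.
Total: 0 + 0 + 1 = 1.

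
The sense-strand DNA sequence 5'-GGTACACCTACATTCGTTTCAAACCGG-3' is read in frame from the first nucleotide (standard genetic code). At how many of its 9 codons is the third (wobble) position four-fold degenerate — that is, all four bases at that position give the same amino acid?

7

Codon 1 GGT (Gly): third position 4-fold.
Codon 2 ACA (Thr): third position 4-fold.
Codon 3 CCT (Pro): third position 4-fold.
Codon 4 ACA (Thr): third position 4-fold.
Codon 5 TTC (Phe): third position 2-fold.
Codon 6 GTT (Val): third position 4-fold.
Codon 7 TCA (Ser): third position 4-fold.
Codon 8 AAC (Asn): third position 2-fold.
Codon 9 CGG (Arg): third position 4-fold.
Four-fold degenerate third positions: 7.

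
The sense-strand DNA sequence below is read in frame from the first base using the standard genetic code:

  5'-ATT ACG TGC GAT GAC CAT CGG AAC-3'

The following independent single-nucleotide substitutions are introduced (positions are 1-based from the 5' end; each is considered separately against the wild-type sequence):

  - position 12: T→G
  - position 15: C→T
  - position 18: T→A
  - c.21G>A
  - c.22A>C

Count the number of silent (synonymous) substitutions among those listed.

Codon 4: GAT (Asp) → GAG (Glu) — missense.
Codon 5: GAC (Asp) → GAT (Asp) — synonymous.
Codon 6: CAT (His) → CAA (Gln) — missense.
Codon 7: CGG (Arg) → CGA (Arg) — synonymous.
Codon 8: AAC (Asn) → CAC (His) — missense.
Synonymous: 2 of 5.

2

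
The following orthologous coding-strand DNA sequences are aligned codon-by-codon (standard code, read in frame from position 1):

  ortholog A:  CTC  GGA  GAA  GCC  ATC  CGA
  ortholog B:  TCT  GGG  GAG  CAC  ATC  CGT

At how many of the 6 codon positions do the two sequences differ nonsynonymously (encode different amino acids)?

Codon 1: CTC Leu / TCT Ser — nonsynonymous.
Codon 2: GGA Gly / GGG Gly — synonymous.
Codon 3: GAA Glu / GAG Glu — synonymous.
Codon 4: GCC Ala / CAC His — nonsynonymous.
Codon 5: ATC Ile / ATC Ile — identical.
Codon 6: CGA Arg / CGT Arg — synonymous.
Nonsynonymous differences: 2.

2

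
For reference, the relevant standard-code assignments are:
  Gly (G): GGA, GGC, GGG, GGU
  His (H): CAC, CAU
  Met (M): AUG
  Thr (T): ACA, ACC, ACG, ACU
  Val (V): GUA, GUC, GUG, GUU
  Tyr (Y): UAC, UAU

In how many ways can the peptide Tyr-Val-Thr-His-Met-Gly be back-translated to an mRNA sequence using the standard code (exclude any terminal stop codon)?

Tyr: 2 codons.
Val: 4 codons.
Thr: 4 codons.
His: 2 codons.
Met: 1 codon.
Gly: 4 codons.
2 × 4 × 4 × 2 × 1 × 4 = 256.

256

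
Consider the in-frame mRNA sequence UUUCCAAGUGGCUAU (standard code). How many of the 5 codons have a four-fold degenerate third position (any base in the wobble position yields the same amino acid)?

2

Codon 1 UUU (Phe): third position 2-fold.
Codon 2 CCA (Pro): third position 4-fold.
Codon 3 AGU (Ser): third position 2-fold.
Codon 4 GGC (Gly): third position 4-fold.
Codon 5 UAU (Tyr): third position 2-fold.
Four-fold degenerate third positions: 2.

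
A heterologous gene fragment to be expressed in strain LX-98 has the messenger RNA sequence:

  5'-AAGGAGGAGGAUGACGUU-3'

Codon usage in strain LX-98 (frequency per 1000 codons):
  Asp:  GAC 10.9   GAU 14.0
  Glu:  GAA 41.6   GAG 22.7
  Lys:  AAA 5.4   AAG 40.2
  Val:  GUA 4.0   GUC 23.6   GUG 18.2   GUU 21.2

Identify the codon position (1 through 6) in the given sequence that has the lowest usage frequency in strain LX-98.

5

Codon 1 AAG (Lys): 40.2 per 1000.
Codon 2 GAG (Glu): 22.7 per 1000.
Codon 3 GAG (Glu): 22.7 per 1000.
Codon 4 GAU (Asp): 14.0 per 1000.
Codon 5 GAC (Asp): 10.9 per 1000.
Codon 6 GUU (Val): 21.2 per 1000.
Lowest frequency is 10.9 at codon 5.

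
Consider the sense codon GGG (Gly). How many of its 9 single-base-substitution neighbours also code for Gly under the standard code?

3

Position 1: none → 0 synonymous.
Position 2: none → 0 synonymous.
Position 3: GGU, GGC, GGA → 3 synonymous.
Total: 0 + 0 + 3 = 3.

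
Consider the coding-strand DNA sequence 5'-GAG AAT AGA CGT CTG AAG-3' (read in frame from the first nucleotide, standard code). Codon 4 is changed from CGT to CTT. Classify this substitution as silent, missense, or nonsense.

missense

Position 11 falls in codon 4: CGT → Arg.
After the substitution the codon is CTT → Leu.
Arg ≠ Leu, so this is a missense mutation.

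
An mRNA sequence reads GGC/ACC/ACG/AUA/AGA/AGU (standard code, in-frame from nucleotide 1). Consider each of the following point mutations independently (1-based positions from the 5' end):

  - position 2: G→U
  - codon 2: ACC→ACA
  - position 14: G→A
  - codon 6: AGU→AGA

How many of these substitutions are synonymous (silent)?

1

Codon 1: GGC (Gly) → GUC (Val) — missense.
Codon 2: ACC (Thr) → ACA (Thr) — synonymous.
Codon 5: AGA (Arg) → AAA (Lys) — missense.
Codon 6: AGU (Ser) → AGA (Arg) — missense.
Synonymous: 1 of 4.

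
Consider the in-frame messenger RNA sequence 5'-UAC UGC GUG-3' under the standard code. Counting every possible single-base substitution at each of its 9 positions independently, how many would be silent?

5

Codon 1 (UAC, Tyr): 1 synonymous substitution.
Codon 2 (UGC, Cys): 1 synonymous substitution.
Codon 3 (GUG, Val): 3 synonymous substitutions.
Total: 1 + 1 + 3 = 5.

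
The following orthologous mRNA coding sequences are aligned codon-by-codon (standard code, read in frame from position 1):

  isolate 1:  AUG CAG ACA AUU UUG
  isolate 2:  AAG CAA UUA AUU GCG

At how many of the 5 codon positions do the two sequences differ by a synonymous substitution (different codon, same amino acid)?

Codon 1: AUG Met / AAG Lys — nonsynonymous.
Codon 2: CAG Gln / CAA Gln — synonymous.
Codon 3: ACA Thr / UUA Leu — nonsynonymous.
Codon 4: AUU Ile / AUU Ile — identical.
Codon 5: UUG Leu / GCG Ala — nonsynonymous.
Synonymous differences: 1.

1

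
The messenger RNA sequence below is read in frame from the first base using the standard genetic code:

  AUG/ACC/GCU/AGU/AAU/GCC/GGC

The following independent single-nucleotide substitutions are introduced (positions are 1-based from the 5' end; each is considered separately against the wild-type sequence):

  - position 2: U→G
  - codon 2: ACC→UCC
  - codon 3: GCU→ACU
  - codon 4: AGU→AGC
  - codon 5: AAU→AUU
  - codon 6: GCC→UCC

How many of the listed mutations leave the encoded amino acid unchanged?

1

Codon 1: AUG (Met) → AGG (Arg) — missense.
Codon 2: ACC (Thr) → UCC (Ser) — missense.
Codon 3: GCU (Ala) → ACU (Thr) — missense.
Codon 4: AGU (Ser) → AGC (Ser) — synonymous.
Codon 5: AAU (Asn) → AUU (Ile) — missense.
Codon 6: GCC (Ala) → UCC (Ser) — missense.
Synonymous: 1 of 6.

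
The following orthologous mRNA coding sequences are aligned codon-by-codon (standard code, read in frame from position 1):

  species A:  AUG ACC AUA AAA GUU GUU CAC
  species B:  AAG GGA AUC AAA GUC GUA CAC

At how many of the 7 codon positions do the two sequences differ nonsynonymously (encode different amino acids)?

2

Codon 1: AUG Met / AAG Lys — nonsynonymous.
Codon 2: ACC Thr / GGA Gly — nonsynonymous.
Codon 3: AUA Ile / AUC Ile — synonymous.
Codon 4: AAA Lys / AAA Lys — identical.
Codon 5: GUU Val / GUC Val — synonymous.
Codon 6: GUU Val / GUA Val — synonymous.
Codon 7: CAC His / CAC His — identical.
Nonsynonymous differences: 2.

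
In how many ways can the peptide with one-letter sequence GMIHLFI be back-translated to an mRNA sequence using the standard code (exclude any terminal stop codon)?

864

Gly: 4 codons.
Met: 1 codon.
Ile: 3 codons.
His: 2 codons.
Leu: 6 codons.
Phe: 2 codons.
Ile: 3 codons.
4 × 1 × 3 × 2 × 6 × 2 × 3 = 864.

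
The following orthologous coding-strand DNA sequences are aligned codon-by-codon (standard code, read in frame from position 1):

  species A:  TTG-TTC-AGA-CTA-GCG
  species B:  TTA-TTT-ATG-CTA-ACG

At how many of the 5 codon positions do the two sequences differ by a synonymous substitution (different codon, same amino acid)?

Codon 1: TTG Leu / TTA Leu — synonymous.
Codon 2: TTC Phe / TTT Phe — synonymous.
Codon 3: AGA Arg / ATG Met — nonsynonymous.
Codon 4: CTA Leu / CTA Leu — identical.
Codon 5: GCG Ala / ACG Thr — nonsynonymous.
Synonymous differences: 2.

2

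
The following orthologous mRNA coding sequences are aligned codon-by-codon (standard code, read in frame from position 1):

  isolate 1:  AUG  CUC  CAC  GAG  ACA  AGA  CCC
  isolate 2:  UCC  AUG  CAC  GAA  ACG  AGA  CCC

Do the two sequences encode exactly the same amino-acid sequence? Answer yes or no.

Codon 1: AUG Met / UCC Ser — nonsynonymous.
Codon 2: CUC Leu / AUG Met — nonsynonymous.
Codon 3: CAC His / CAC His — identical.
Codon 4: GAG Glu / GAA Glu — synonymous.
Codon 5: ACA Thr / ACG Thr — synonymous.
Codon 6: AGA Arg / AGA Arg — identical.
Codon 7: CCC Pro / CCC Pro — identical.
Nonsynonymous differences: 2 → different protein.

no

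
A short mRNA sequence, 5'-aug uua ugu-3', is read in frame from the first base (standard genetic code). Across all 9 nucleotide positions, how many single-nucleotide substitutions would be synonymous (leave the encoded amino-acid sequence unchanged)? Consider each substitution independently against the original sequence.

Codon 1 (AUG, Met): 0 synonymous substitutions.
Codon 2 (UUA, Leu): 2 synonymous substitutions.
Codon 3 (UGU, Cys): 1 synonymous substitution.
Total: 0 + 2 + 1 = 3.

3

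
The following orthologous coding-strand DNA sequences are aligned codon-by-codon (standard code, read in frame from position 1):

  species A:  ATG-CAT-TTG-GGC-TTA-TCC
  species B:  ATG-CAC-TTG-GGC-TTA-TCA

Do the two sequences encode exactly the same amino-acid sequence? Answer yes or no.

Codon 1: ATG Met / ATG Met — identical.
Codon 2: CAT His / CAC His — synonymous.
Codon 3: TTG Leu / TTG Leu — identical.
Codon 4: GGC Gly / GGC Gly — identical.
Codon 5: TTA Leu / TTA Leu — identical.
Codon 6: TCC Ser / TCA Ser — synonymous.
Nonsynonymous differences: 0 → same protein.

yes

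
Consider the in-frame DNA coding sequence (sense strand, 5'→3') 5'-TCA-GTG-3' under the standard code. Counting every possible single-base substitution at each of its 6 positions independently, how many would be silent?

Codon 1 (TCA, Ser): 3 synonymous substitutions.
Codon 2 (GTG, Val): 3 synonymous substitutions.
Total: 3 + 3 = 6.

6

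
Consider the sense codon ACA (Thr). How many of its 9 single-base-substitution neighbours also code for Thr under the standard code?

3

Position 1: none → 0 synonymous.
Position 2: none → 0 synonymous.
Position 3: ACU, ACC, ACG → 3 synonymous.
Total: 0 + 0 + 3 = 3.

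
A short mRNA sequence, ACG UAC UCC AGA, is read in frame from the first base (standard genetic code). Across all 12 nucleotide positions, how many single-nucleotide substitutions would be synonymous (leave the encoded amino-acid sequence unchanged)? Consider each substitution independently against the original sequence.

Codon 1 (ACG, Thr): 3 synonymous substitutions.
Codon 2 (UAC, Tyr): 1 synonymous substitution.
Codon 3 (UCC, Ser): 3 synonymous substitutions.
Codon 4 (AGA, Arg): 2 synonymous substitutions.
Total: 3 + 1 + 3 + 2 = 9.

9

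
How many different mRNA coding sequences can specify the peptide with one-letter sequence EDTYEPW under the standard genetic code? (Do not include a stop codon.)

256

Glu: 2 codons.
Asp: 2 codons.
Thr: 4 codons.
Tyr: 2 codons.
Glu: 2 codons.
Pro: 4 codons.
Trp: 1 codon.
2 × 2 × 4 × 2 × 2 × 4 × 1 = 256.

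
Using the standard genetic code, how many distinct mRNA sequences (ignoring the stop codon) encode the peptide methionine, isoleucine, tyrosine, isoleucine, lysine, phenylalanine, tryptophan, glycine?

Met: 1 codon.
Ile: 3 codons.
Tyr: 2 codons.
Ile: 3 codons.
Lys: 2 codons.
Phe: 2 codons.
Trp: 1 codon.
Gly: 4 codons.
1 × 3 × 2 × 3 × 2 × 2 × 1 × 4 = 288.

288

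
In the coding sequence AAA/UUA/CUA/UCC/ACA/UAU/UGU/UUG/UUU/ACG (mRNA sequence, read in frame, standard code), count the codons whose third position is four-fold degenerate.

Codon 1 AAA (Lys): third position 2-fold.
Codon 2 UUA (Leu): third position 2-fold.
Codon 3 CUA (Leu): third position 4-fold.
Codon 4 UCC (Ser): third position 4-fold.
Codon 5 ACA (Thr): third position 4-fold.
Codon 6 UAU (Tyr): third position 2-fold.
Codon 7 UGU (Cys): third position 2-fold.
Codon 8 UUG (Leu): third position 2-fold.
Codon 9 UUU (Phe): third position 2-fold.
Codon 10 ACG (Thr): third position 4-fold.
Four-fold degenerate third positions: 4.

4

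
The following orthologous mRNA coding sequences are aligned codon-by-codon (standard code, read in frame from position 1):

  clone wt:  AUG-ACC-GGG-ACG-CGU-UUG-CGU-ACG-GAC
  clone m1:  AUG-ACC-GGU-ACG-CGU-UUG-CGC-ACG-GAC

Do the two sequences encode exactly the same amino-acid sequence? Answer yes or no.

yes

Codon 1: AUG Met / AUG Met — identical.
Codon 2: ACC Thr / ACC Thr — identical.
Codon 3: GGG Gly / GGU Gly — synonymous.
Codon 4: ACG Thr / ACG Thr — identical.
Codon 5: CGU Arg / CGU Arg — identical.
Codon 6: UUG Leu / UUG Leu — identical.
Codon 7: CGU Arg / CGC Arg — synonymous.
Codon 8: ACG Thr / ACG Thr — identical.
Codon 9: GAC Asp / GAC Asp — identical.
Nonsynonymous differences: 0 → same protein.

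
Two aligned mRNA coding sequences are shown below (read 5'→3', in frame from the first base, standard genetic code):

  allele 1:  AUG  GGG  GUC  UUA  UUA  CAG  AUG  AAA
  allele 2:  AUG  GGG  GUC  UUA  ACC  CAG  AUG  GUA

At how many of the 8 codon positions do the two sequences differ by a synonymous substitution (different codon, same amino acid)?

Codon 1: AUG Met / AUG Met — identical.
Codon 2: GGG Gly / GGG Gly — identical.
Codon 3: GUC Val / GUC Val — identical.
Codon 4: UUA Leu / UUA Leu — identical.
Codon 5: UUA Leu / ACC Thr — nonsynonymous.
Codon 6: CAG Gln / CAG Gln — identical.
Codon 7: AUG Met / AUG Met — identical.
Codon 8: AAA Lys / GUA Val — nonsynonymous.
Synonymous differences: 0.

0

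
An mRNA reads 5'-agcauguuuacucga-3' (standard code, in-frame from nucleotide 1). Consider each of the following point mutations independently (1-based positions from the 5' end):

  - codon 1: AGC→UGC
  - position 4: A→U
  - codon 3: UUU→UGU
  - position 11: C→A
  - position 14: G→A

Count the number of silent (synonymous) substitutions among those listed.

0

Codon 1: AGC (Ser) → UGC (Cys) — missense.
Codon 2: AUG (Met) → UUG (Leu) — missense.
Codon 3: UUU (Phe) → UGU (Cys) — missense.
Codon 4: ACU (Thr) → AAU (Asn) — missense.
Codon 5: CGA (Arg) → CAA (Gln) — missense.
Synonymous: 0 of 5.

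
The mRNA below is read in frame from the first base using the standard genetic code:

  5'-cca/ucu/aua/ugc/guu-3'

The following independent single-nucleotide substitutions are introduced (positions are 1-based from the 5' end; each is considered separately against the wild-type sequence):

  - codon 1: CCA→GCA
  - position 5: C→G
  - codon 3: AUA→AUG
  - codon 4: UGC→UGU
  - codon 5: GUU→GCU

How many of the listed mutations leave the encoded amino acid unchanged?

1

Codon 1: CCA (Pro) → GCA (Ala) — missense.
Codon 2: UCU (Ser) → UGU (Cys) — missense.
Codon 3: AUA (Ile) → AUG (Met) — missense.
Codon 4: UGC (Cys) → UGU (Cys) — synonymous.
Codon 5: GUU (Val) → GCU (Ala) — missense.
Synonymous: 1 of 5.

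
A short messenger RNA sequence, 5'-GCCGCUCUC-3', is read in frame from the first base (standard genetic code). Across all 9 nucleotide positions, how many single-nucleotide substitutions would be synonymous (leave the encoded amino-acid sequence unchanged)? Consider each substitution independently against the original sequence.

Codon 1 (GCC, Ala): 3 synonymous substitutions.
Codon 2 (GCU, Ala): 3 synonymous substitutions.
Codon 3 (CUC, Leu): 3 synonymous substitutions.
Total: 3 + 3 + 3 = 9.

9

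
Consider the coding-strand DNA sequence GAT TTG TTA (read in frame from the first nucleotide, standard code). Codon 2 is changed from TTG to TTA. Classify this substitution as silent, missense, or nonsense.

Position 6 falls in codon 2: TTG → Leu.
After the substitution the codon is TTA → Leu.
Both encode Leu, so the change is synonymous.

silent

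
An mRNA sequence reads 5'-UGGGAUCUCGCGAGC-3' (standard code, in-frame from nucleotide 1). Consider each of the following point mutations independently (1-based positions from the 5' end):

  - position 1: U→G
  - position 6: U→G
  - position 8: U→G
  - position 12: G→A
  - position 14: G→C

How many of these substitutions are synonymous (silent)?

1

Codon 1: UGG (Trp) → GGG (Gly) — missense.
Codon 2: GAU (Asp) → GAG (Glu) — missense.
Codon 3: CUC (Leu) → CGC (Arg) — missense.
Codon 4: GCG (Ala) → GCA (Ala) — synonymous.
Codon 5: AGC (Ser) → ACC (Thr) — missense.
Synonymous: 1 of 5.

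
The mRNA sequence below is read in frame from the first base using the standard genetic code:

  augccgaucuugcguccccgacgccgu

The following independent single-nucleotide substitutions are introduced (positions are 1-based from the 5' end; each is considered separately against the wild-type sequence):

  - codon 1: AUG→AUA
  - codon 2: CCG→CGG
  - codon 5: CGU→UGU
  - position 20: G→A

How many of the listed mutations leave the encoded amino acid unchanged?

0

Codon 1: AUG (Met) → AUA (Ile) — missense.
Codon 2: CCG (Pro) → CGG (Arg) — missense.
Codon 5: CGU (Arg) → UGU (Cys) — missense.
Codon 7: CGA (Arg) → CAA (Gln) — missense.
Synonymous: 0 of 4.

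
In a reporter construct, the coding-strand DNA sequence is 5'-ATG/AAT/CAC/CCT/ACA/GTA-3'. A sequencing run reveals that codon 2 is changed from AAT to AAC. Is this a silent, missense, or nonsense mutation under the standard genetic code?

Position 6 falls in codon 2: AAT → Asn.
After the substitution the codon is AAC → Asn.
Both encode Asn, so the change is synonymous.

silent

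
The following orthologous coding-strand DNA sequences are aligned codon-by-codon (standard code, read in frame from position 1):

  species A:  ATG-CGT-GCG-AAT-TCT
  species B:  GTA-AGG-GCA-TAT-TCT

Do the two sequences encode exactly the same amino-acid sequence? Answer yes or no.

no

Codon 1: ATG Met / GTA Val — nonsynonymous.
Codon 2: CGT Arg / AGG Arg — synonymous.
Codon 3: GCG Ala / GCA Ala — synonymous.
Codon 4: AAT Asn / TAT Tyr — nonsynonymous.
Codon 5: TCT Ser / TCT Ser — identical.
Nonsynonymous differences: 2 → different protein.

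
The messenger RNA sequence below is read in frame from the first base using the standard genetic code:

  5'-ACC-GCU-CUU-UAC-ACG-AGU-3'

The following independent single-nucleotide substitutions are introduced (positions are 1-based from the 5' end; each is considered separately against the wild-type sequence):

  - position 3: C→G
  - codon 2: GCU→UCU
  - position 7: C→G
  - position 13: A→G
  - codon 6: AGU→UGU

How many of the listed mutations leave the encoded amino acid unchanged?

1

Codon 1: ACC (Thr) → ACG (Thr) — synonymous.
Codon 2: GCU (Ala) → UCU (Ser) — missense.
Codon 3: CUU (Leu) → GUU (Val) — missense.
Codon 5: ACG (Thr) → GCG (Ala) — missense.
Codon 6: AGU (Ser) → UGU (Cys) — missense.
Synonymous: 1 of 5.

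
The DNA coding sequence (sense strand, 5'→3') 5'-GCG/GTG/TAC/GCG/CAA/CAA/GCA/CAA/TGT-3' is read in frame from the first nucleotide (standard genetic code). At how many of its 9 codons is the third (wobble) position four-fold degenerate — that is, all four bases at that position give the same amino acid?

Codon 1 GCG (Ala): third position 4-fold.
Codon 2 GTG (Val): third position 4-fold.
Codon 3 TAC (Tyr): third position 2-fold.
Codon 4 GCG (Ala): third position 4-fold.
Codon 5 CAA (Gln): third position 2-fold.
Codon 6 CAA (Gln): third position 2-fold.
Codon 7 GCA (Ala): third position 4-fold.
Codon 8 CAA (Gln): third position 2-fold.
Codon 9 TGT (Cys): third position 2-fold.
Four-fold degenerate third positions: 4.

4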